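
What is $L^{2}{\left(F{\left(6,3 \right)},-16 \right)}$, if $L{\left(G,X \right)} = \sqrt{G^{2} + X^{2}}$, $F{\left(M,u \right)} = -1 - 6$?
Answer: $305$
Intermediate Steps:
$F{\left(M,u \right)} = -7$ ($F{\left(M,u \right)} = -1 - 6 = -7$)
$L^{2}{\left(F{\left(6,3 \right)},-16 \right)} = \left(\sqrt{\left(-7\right)^{2} + \left(-16\right)^{2}}\right)^{2} = \left(\sqrt{49 + 256}\right)^{2} = \left(\sqrt{305}\right)^{2} = 305$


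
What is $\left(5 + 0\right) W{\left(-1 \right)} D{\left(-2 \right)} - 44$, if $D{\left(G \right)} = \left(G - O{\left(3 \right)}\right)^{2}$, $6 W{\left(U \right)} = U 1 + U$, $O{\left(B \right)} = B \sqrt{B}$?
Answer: $- \frac{287}{3} - 20 \sqrt{3} \approx -130.31$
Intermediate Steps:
$O{\left(B \right)} = B^{\frac{3}{2}}$
$W{\left(U \right)} = \frac{U}{3}$ ($W{\left(U \right)} = \frac{U 1 + U}{6} = \frac{U + U}{6} = \frac{2 U}{6} = \frac{U}{3}$)
$D{\left(G \right)} = \left(G - 3 \sqrt{3}\right)^{2}$ ($D{\left(G \right)} = \left(G - 3^{\frac{3}{2}}\right)^{2} = \left(G - 3 \sqrt{3}\right)^{2}$)
$\left(5 + 0\right) W{\left(-1 \right)} D{\left(-2 \right)} - 44 = \left(5 + 0\right) \frac{1}{3} \left(-1\right) \left(-2 - 3 \sqrt{3}\right)^{2} - 44 = 5 \left(- \frac{1}{3}\right) \left(-2 - 3 \sqrt{3}\right)^{2} - 44 = - \frac{5 \left(-2 - 3 \sqrt{3}\right)^{2}}{3} - 44 = -44 - \frac{5 \left(-2 - 3 \sqrt{3}\right)^{2}}{3}$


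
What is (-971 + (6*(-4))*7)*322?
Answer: -366758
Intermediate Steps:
(-971 + (6*(-4))*7)*322 = (-971 - 24*7)*322 = (-971 - 168)*322 = -1139*322 = -366758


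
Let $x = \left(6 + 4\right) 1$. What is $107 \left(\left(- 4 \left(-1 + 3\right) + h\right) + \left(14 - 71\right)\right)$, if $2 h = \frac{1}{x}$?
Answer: $- \frac{138993}{20} \approx -6949.6$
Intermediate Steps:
$x = 10$ ($x = 10 \cdot 1 = 10$)
$h = \frac{1}{20}$ ($h = \frac{1}{2 \cdot 10} = \frac{1}{2} \cdot \frac{1}{10} = \frac{1}{20} \approx 0.05$)
$107 \left(\left(- 4 \left(-1 + 3\right) + h\right) + \left(14 - 71\right)\right) = 107 \left(\left(- 4 \left(-1 + 3\right) + \frac{1}{20}\right) + \left(14 - 71\right)\right) = 107 \left(\left(\left(-4\right) 2 + \frac{1}{20}\right) - 57\right) = 107 \left(\left(-8 + \frac{1}{20}\right) - 57\right) = 107 \left(- \frac{159}{20} - 57\right) = 107 \left(- \frac{1299}{20}\right) = - \frac{138993}{20}$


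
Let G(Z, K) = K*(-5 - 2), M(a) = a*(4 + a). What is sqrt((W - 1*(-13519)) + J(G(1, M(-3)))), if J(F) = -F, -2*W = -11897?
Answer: sqrt(77786)/2 ≈ 139.45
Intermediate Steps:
W = 11897/2 (W = -1/2*(-11897) = 11897/2 ≈ 5948.5)
G(Z, K) = -7*K (G(Z, K) = K*(-7) = -7*K)
sqrt((W - 1*(-13519)) + J(G(1, M(-3)))) = sqrt((11897/2 - 1*(-13519)) - (-7)*(-3*(4 - 3))) = sqrt((11897/2 + 13519) - (-7)*(-3*1)) = sqrt(38935/2 - (-7)*(-3)) = sqrt(38935/2 - 1*21) = sqrt(38935/2 - 21) = sqrt(38893/2) = sqrt(77786)/2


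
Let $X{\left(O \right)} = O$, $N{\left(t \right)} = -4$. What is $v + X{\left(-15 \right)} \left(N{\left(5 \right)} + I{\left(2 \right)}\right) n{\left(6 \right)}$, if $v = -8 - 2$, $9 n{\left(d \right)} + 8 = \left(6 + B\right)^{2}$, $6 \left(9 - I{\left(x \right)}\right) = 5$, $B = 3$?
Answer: $- \frac{9305}{18} \approx -516.94$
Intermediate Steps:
$I{\left(x \right)} = \frac{49}{6}$ ($I{\left(x \right)} = 9 - \frac{5}{6} = \frac{49}{6}$)
$n{\left(d \right)} = \frac{73}{9}$ ($n{\left(d \right)} = - \frac{8}{9} + \frac{\left(6 + 3\right)^{2}}{9} = - \frac{8}{9} + \frac{9^{2}}{9} = - \frac{8}{9} + \frac{1}{9} \cdot 81 = - \frac{8}{9} + 9 = \frac{73}{9}$)
$v = -10$ ($v = -8 - 2 = -10$)
$v + X{\left(-15 \right)} \left(N{\left(5 \right)} + I{\left(2 \right)}\right) n{\left(6 \right)} = -10 - 15 \left(-4 + \frac{49}{6}\right) \frac{73}{9} = -10 - 15 \cdot \frac{25}{6} \cdot \frac{73}{9} = -10 - \frac{9125}{18} = - \frac{9305}{18}$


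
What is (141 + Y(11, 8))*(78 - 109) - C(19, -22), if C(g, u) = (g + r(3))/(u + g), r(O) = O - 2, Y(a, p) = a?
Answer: -14116/3 ≈ -4705.3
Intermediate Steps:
r(O) = -2 + O
C(g, u) = (1 + g)/(g + u) (C(g, u) = (g + (-2 + 3))/(u + g) = (g + 1)/(g + u) = (1 + g)/(g + u))
(141 + Y(11, 8))*(78 - 109) - C(19, -22) = (141 + 11)*(78 - 109) - (1 + 19)/(19 - 22) = 152*(-31) - 20/(-3) = -4712 - (-1)*20/3 = -4712 - 1*(-20/3) = -4712 + 20/3 = -14116/3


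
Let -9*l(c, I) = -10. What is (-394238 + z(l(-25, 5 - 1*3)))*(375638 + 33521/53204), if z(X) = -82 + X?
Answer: -11820977024896585/79806 ≈ -1.4812e+11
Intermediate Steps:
l(c, I) = 10/9 (l(c, I) = -1/9*(-10) = 10/9)
(-394238 + z(l(-25, 5 - 1*3)))*(375638 + 33521/53204) = (-394238 + (-82 + 10/9))*(375638 + 33521/53204) = (-394238 - 728/9)*(375638 + 33521*(1/53204)) = -3548870*(375638 + 33521/53204)/9 = -3548870/9*19985477673/53204 = -11820977024896585/79806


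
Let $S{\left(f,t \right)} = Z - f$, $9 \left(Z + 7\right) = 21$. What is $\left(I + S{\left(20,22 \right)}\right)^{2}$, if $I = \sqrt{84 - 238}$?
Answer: $\frac{4090}{9} - \frac{148 i \sqrt{154}}{3} \approx 454.44 - 612.21 i$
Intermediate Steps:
$Z = - \frac{14}{3}$ ($Z = -7 + \frac{1}{9} \cdot 21 = -7 + \frac{7}{3} = - \frac{14}{3} \approx -4.6667$)
$S{\left(f,t \right)} = - \frac{14}{3} - f$
$I = i \sqrt{154}$ ($I = \sqrt{-154} = i \sqrt{154} \approx 12.41 i$)
$\left(I + S{\left(20,22 \right)}\right)^{2} = \left(i \sqrt{154} - \frac{74}{3}\right)^{2} = \left(- \frac{74}{3} + i \sqrt{154}\right)^{2}$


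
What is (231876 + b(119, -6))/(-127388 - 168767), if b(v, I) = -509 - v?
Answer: -231248/296155 ≈ -0.78083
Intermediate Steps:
(231876 + b(119, -6))/(-127388 - 168767) = (231876 + (-509 - 1*119))/(-127388 - 168767) = (231876 + (-509 - 119))/(-296155) = (231876 - 628)*(-1/296155) = 231248*(-1/296155) = -231248/296155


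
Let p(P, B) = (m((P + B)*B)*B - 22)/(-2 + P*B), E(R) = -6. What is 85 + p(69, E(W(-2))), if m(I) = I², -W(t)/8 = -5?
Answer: 446343/208 ≈ 2145.9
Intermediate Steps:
W(t) = 40 (W(t) = -8*(-5) = 40)
p(P, B) = (-22 + B³*(B + P)²)/(-2 + B*P) (p(P, B) = (((P + B)*B)²*B - 22)/(-2 + P*B) = (((B + P)*B)²*B - 22)/(-2 + B*P) = ((B*(B + P))²*B - 22)/(-2 + B*P) = ((B²*(B + P)²)*B - 22)/(-2 + B*P) = (B³*(B + P)² - 22)/(-2 + B*P) = (-22 + B³*(B + P)²)/(-2 + B*P))
85 + p(69, E(W(-2))) = 85 + (-22 + (-6)³*(-6 + 69)²)/(-2 - 6*69) = 85 + (-22 - 216*63²)/(-2 - 414) = 85 + (-22 - 216*3969)/(-416) = 85 - (-22 - 857304)/416 = 85 - 1/416*(-857326) = 85 + 428663/208 = 446343/208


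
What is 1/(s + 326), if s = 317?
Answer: 1/643 ≈ 0.0015552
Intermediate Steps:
1/(s + 326) = 1/(317 + 326) = 1/643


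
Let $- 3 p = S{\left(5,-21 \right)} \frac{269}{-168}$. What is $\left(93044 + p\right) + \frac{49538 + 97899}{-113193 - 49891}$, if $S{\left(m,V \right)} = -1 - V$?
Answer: $\frac{956061610307}{10274292} \approx 93054.0$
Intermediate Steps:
$p = \frac{1345}{126}$ ($p = - \frac{\left(-1 - -21\right) \frac{269}{-168}}{3} = - \frac{\left(-1 + 21\right) 269 \left(- \frac{1}{168}\right)}{3} = - \frac{20 \left(- \frac{269}{168}\right)}{3} = \left(- \frac{1}{3}\right) \left(- \frac{1345}{42}\right) = \frac{1345}{126} \approx 10.675$)
$\left(93044 + p\right) + \frac{49538 + 97899}{-113193 - 49891} = \left(93044 + \frac{1345}{126}\right) + \frac{49538 + 97899}{-113193 - 49891} = \frac{11724889}{126} + \frac{147437}{-163084} = \frac{11724889}{126} + 147437 \left(- \frac{1}{163084}\right) = \frac{11724889}{126} - \frac{147437}{163084} = \frac{956061610307}{10274292}$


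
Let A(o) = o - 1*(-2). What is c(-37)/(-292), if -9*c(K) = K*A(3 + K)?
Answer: 296/657 ≈ 0.45053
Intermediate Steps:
A(o) = 2 + o (A(o) = o + 2 = 2 + o)
c(K) = -K*(5 + K)/9 (c(K) = -K*(2 + (3 + K))/9 = -K*(5 + K)/9)
c(-37)/(-292) = -⅑*(-37)*(5 - 37)/(-292) = -⅑*(-37)*(-32)*(-1/292) = -1184/9*(-1/292) = 296/657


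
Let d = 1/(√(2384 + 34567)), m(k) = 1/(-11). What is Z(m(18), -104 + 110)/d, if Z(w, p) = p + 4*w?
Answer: 62*√36951/11 ≈ 1083.5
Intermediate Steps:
m(k) = -1/11
d = √36951/36951 (d = 1/(√36951) = √36951/36951 ≈ 0.0052022)
Z(m(18), -104 + 110)/d = ((-104 + 110) + 4*(-1/11))/((√36951/36951)) = (6 - 4/11)*√36951 = 62*√36951/11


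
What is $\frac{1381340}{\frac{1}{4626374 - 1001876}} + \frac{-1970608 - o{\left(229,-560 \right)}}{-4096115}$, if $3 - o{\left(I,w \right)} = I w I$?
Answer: $\frac{20507871786141799371}{4096115} \approx 5.0067 \cdot 10^{12}$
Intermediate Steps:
$o{\left(I,w \right)} = 3 - w I^{2}$ ($o{\left(I,w \right)} = 3 - I w I = 3 - w I^{2}$)
$\frac{1381340}{\frac{1}{4626374 - 1001876}} + \frac{-1970608 - o{\left(229,-560 \right)}}{-4096115} = \frac{1381340}{\frac{1}{4626374 - 1001876}} + \frac{-1970608 - \left(3 - - 560 \cdot 229^{2}\right)}{-4096115} = \frac{1381340}{\frac{1}{3624498}} + \left(-1970608 - \left(3 - \left(-560\right) 52441\right)\right) \left(- \frac{1}{4096115}\right) = 1381340 \frac{1}{\frac{1}{3624498}} + \left(-1970608 - \left(3 + 29366960\right)\right) \left(- \frac{1}{4096115}\right) = 1381340 \cdot 3624498 + \left(-1970608 - 29366963\right) \left(- \frac{1}{4096115}\right) = 5006664067320 + \left(-1970608 - 29366963\right) \left(- \frac{1}{4096115}\right) = 5006664067320 - - \frac{31337571}{4096115} = 5006664067320 + \frac{31337571}{4096115} = \frac{20507871786141799371}{4096115}$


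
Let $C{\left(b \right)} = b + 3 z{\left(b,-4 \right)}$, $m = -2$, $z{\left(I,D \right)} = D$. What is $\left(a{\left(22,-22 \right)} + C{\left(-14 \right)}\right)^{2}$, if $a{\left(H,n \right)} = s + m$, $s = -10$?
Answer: $1444$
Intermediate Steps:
$a{\left(H,n \right)} = -12$ ($a{\left(H,n \right)} = -10 - 2 = -12$)
$C{\left(b \right)} = -12 + b$ ($C{\left(b \right)} = b + 3 \left(-4\right) = b - 12 = -12 + b$)
$\left(a{\left(22,-22 \right)} + C{\left(-14 \right)}\right)^{2} = \left(-12 - 26\right)^{2} = \left(-38\right)^{2} = 1444$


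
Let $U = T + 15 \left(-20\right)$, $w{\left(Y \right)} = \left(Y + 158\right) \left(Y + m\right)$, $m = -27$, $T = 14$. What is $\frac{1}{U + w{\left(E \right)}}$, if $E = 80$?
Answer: $\frac{1}{12328} \approx 8.1116 \cdot 10^{-5}$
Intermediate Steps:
$w{\left(Y \right)} = \left(-27 + Y\right) \left(158 + Y\right)$ ($w{\left(Y \right)} = \left(Y + 158\right) \left(Y - 27\right) = \left(158 + Y\right) \left(-27 + Y\right) = \left(-27 + Y\right) \left(158 + Y\right)$)
$U = -286$ ($U = 14 + 15 \left(-20\right) = 14 - 300 = -286$)
$\frac{1}{U + w{\left(E \right)}} = \frac{1}{-286 + \left(-4266 + 80^{2} + 131 \cdot 80\right)} = \frac{1}{-286 + \left(-4266 + 6400 + 10480\right)} = \frac{1}{-286 + 12614} = \frac{1}{12328}$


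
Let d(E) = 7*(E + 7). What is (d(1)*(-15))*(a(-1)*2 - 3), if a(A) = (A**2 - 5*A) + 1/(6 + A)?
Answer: -7896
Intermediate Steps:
a(A) = A**2 + 1/(6 + A) - 5*A
d(E) = 49 + 7*E (d(E) = 7*(7 + E) = 49 + 7*E)
(d(1)*(-15))*(a(-1)*2 - 3) = ((49 + 7*1)*(-15))*(((1 + (-1)**2 + (-1)**3 - 30*(-1))/(6 - 1))*2 - 3) = ((49 + 7)*(-15))*(((1 + 1 - 1 + 30)/5)*2 - 3) = (56*(-15))*(((1/5)*31)*2 - 3) = -840*((31/5)*2 - 3) = -840*(62/5 - 3) = -840*47/5 = -7896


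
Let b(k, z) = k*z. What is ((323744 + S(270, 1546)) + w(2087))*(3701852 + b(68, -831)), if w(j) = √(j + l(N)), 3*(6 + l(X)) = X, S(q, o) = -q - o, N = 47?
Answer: 1173538303232 + 3645344*√18870/3 ≈ 1.1737e+12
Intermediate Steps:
S(q, o) = -o - q
l(X) = -6 + X/3
w(j) = √(29/3 + j) (w(j) = √(j + (-6 + (⅓)*47)) = √(j + (-6 + 47/3)) = √(j + 29/3) = √(29/3 + j))
((323744 + S(270, 1546)) + w(2087))*(3701852 + b(68, -831)) = ((323744 + (-1*1546 - 1*270)) + √(87 + 9*2087)/3)*(3701852 + 68*(-831)) = ((323744 + (-1546 - 270)) + √(87 + 18783)/3)*(3701852 - 56508) = ((323744 - 1816) + √18870/3)*3645344 = (321928 + √18870/3)*3645344 = 1173538303232 + 3645344*√18870/3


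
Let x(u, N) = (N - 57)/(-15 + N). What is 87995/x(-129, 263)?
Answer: 10911380/103 ≈ 1.0594e+5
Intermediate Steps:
x(u, N) = (-57 + N)/(-15 + N)
87995/x(-129, 263) = 87995/(((-57 + 263)/(-15 + 263))) = 87995/((206/248)) = 87995/(((1/248)*206)) = 87995/(103/124) = 87995*(124/103) = 10911380/103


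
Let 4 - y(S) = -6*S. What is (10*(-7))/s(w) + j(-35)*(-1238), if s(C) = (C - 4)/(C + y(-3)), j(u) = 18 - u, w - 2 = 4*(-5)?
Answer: -722874/11 ≈ -65716.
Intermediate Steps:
y(S) = 4 + 6*S (y(S) = 4 - (-6)*S = 4 + 6*S)
w = -18 (w = 2 + 4*(-5) = 2 - 20 = -18)
s(C) = (-4 + C)/(-14 + C) (s(C) = (C - 4)/(C + (4 + 6*(-3))) = (-4 + C)/(C + (4 - 18)) = (-4 + C)/(C - 14) = (-4 + C)/(-14 + C))
(10*(-7))/s(w) + j(-35)*(-1238) = (10*(-7))/(((-4 - 18)/(-14 - 18))) + (18 - 1*(-35))*(-1238) = -70/(-22/(-32)) + (18 + 35)*(-1238) = -70/((-1/32*(-22))) + 53*(-1238) = -70/11/16 - 65614 = -70*16/11 - 65614 = -1120/11 - 65614 = -722874/11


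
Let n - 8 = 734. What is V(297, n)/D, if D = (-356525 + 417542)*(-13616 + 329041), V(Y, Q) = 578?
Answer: 578/19246287225 ≈ 3.0032e-8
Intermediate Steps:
n = 742 (n = 8 + 734 = 742)
D = 19246287225 (D = 61017*315425 = 19246287225)
V(297, n)/D = 578/19246287225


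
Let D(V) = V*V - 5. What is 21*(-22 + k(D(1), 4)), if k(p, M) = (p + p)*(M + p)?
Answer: -462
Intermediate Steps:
D(V) = -5 + V² (D(V) = V² - 5 = -5 + V²)
k(p, M) = 2*p*(M + p) (k(p, M) = (2*p)*(M + p) = 2*p*(M + p))
21*(-22 + k(D(1), 4)) = 21*(-22 + 2*(-5 + 1²)*(4 + (-5 + 1²))) = 21*(-22 + 2*(-5 + 1)*(4 + (-5 + 1))) = 21*(-22 + 2*(-4)*(4 - 4)) = 21*(-22 + 2*(-4)*0) = 21*(-22 + 0) = 21*(-22) = -462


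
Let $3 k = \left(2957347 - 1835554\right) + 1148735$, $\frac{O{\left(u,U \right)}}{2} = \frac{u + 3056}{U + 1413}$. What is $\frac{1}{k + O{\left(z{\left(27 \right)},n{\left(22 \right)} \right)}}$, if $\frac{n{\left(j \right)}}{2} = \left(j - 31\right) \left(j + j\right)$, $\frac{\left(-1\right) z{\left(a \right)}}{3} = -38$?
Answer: $\frac{621}{470005636} \approx 1.3213 \cdot 10^{-6}$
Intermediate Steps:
$z{\left(a \right)} = 114$ ($z{\left(a \right)} = \left(-3\right) \left(-38\right) = 114$)
$n{\left(j \right)} = 4 j \left(-31 + j\right)$ ($n{\left(j \right)} = 2 \left(j - 31\right) \left(j + j\right) = 2 \left(-31 + j\right) 2 j = 2 \cdot 2 j \left(-31 + j\right) = 4 j \left(-31 + j\right)$)
$O{\left(u,U \right)} = \frac{2 \left(3056 + u\right)}{1413 + U}$ ($O{\left(u,U \right)} = 2 \frac{u + 3056}{U + 1413} = 2 \frac{3056 + u}{1413 + U} = \frac{2 \left(3056 + u\right)}{1413 + U}$)
$k = \frac{2270528}{3}$ ($k = \frac{\left(2957347 - 1835554\right) + 1148735}{3} = \frac{1121793 + 1148735}{3} = \frac{1}{3} \cdot 2270528 = \frac{2270528}{3} \approx 7.5684 \cdot 10^{5}$)
$\frac{1}{k + O{\left(z{\left(27 \right)},n{\left(22 \right)} \right)}} = \frac{1}{\frac{2270528}{3} + \frac{2 \left(3056 + 114\right)}{1413 + 4 \cdot 22 \left(-31 + 22\right)}} = \frac{1}{\frac{2270528}{3} + 2 \frac{1}{1413 + 4 \cdot 22 \left(-9\right)} 3170} = \frac{1}{\frac{2270528}{3} + 2 \frac{1}{1413 - 792} \cdot 3170} = \frac{1}{\frac{2270528}{3} + 2 \cdot \frac{1}{621} \cdot 3170} = \frac{1}{\frac{2270528}{3} + \frac{6340}{621}} = \frac{1}{\frac{470005636}{621}} = \frac{621}{470005636}$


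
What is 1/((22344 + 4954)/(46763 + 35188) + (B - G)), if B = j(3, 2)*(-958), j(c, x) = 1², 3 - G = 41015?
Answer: 81951/3282492652 ≈ 2.4966e-5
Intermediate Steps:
G = -41012 (G = 3 - 1*41015 = 3 - 41015 = -41012)
j(c, x) = 1
B = -958 (B = 1*(-958) = -958)
1/((22344 + 4954)/(46763 + 35188) + (B - G)) = 1/((22344 + 4954)/(46763 + 35188) + (-958 - 1*(-41012))) = 1/(27298/81951 + (-958 + 41012)) = 1/(27298*(1/81951) + 40054) = 1/(27298/81951 + 40054) = 1/(3282492652/81951) = 81951/3282492652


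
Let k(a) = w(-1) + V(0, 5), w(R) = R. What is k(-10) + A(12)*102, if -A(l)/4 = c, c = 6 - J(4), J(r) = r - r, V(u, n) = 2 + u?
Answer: -2447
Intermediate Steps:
J(r) = 0
c = 6 (c = 6 - 1*0 = 6 + 0 = 6)
k(a) = 1 (k(a) = -1 + (2 + 0) = -1 + 2 = 1)
A(l) = -24 (A(l) = -4*6 = -24)
k(-10) + A(12)*102 = 1 - 24*102 = 1 - 2448 = -2447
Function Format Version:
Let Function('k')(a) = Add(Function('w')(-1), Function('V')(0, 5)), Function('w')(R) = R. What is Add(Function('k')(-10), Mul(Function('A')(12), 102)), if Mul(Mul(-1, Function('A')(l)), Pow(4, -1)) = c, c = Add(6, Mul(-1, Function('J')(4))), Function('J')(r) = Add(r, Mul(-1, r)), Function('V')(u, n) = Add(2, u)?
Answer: -2447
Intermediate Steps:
Function('J')(r) = 0
c = 6 (c = Add(6, Mul(-1, 0)) = Add(6, 0) = 6)
Function('k')(a) = 1 (Function('k')(a) = Add(-1, Add(2, 0)) = Add(-1, 2) = 1)
Function('A')(l) = -24 (Function('A')(l) = Mul(-4, 6) = -24)
Add(Function('k')(-10), Mul(Function('A')(12), 102)) = Add(1, Mul(-24, 102)) = Add(1, -2448) = -2447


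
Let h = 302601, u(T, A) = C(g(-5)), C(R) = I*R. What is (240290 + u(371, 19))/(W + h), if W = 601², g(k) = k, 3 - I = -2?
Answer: 240265/663802 ≈ 0.36195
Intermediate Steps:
I = 5 (I = 3 - 1*(-2) = 3 + 2 = 5)
C(R) = 5*R
u(T, A) = -25 (u(T, A) = 5*(-5) = -25)
W = 361201
(240290 + u(371, 19))/(W + h) = (240290 - 25)/(361201 + 302601) = 240265/663802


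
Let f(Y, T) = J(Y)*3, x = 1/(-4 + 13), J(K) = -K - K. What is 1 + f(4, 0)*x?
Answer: -5/3 ≈ -1.6667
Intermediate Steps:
J(K) = -2*K
x = ⅑ (x = 1/9 = ⅑ ≈ 0.11111)
f(Y, T) = -6*Y (f(Y, T) = -2*Y*3 = -6*Y)
1 + f(4, 0)*x = 1 - 6*4*(⅑) = 1 - 24*⅑ = 1 - 8/3 = -5/3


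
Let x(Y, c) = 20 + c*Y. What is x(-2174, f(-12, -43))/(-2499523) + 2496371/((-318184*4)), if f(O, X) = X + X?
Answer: -6477717999257/3181232904928 ≈ -2.0362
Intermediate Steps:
f(O, X) = 2*X
x(Y, c) = 20 + Y*c
x(-2174, f(-12, -43))/(-2499523) + 2496371/((-318184*4)) = (20 - 4348*(-43))/(-2499523) + 2496371/((-318184*4)) = (20 - 2174*(-86))*(-1/2499523) + 2496371/(-1272736) = (20 + 186964)*(-1/2499523) + 2496371*(-1/1272736) = 186984*(-1/2499523) - 2496371/1272736 = -186984/2499523 - 2496371/1272736 = -6477717999257/3181232904928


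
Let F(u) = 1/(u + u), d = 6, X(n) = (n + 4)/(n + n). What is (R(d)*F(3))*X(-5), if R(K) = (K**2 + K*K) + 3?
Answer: 5/4 ≈ 1.2500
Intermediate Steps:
X(n) = (4 + n)/(2*n) (X(n) = (4 + n)/((2*n)) = (4 + n)*(1/(2*n)) = (4 + n)/(2*n))
F(u) = 1/(2*u)
R(K) = 3 + 2*K**2 (R(K) = (K**2 + K**2) + 3 = 2*K**2 + 3 = 3 + 2*K**2)
(R(d)*F(3))*X(-5) = ((3 + 2*6**2)*((1/2)/3))*((1/2)*(4 - 5)/(-5)) = ((3 + 2*36)*((1/2)*(1/3)))*((1/2)*(-1/5)*(-1)) = ((3 + 72)*(1/6))*(1/10) = (75*(1/6))*(1/10) = (25/2)*(1/10) = 5/4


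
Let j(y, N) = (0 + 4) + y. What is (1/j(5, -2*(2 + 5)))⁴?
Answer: 1/6561 ≈ 0.00015242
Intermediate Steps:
j(y, N) = 4 + y
(1/j(5, -2*(2 + 5)))⁴ = (1/(4 + 5))⁴ = (1/9)⁴ = (⅑)⁴ = 1/6561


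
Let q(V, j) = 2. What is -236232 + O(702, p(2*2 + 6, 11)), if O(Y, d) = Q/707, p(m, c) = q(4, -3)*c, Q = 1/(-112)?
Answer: -18705794689/79184 ≈ -2.3623e+5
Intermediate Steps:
Q = -1/112 ≈ -0.0089286
p(m, c) = 2*c
O(Y, d) = -1/79184 (O(Y, d) = -1/112/707 = -1/112*1/707 = -1/79184)
-236232 + O(702, p(2*2 + 6, 11)) = -236232 - 1/79184 = -18705794689/79184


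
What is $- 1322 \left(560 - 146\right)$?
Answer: $-547308$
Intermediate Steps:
$- 1322 \left(560 - 146\right) = \left(-1322\right) 414 = -547308$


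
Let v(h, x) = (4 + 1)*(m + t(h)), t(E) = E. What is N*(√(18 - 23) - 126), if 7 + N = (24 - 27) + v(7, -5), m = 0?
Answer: -3150 + 25*I*√5 ≈ -3150.0 + 55.902*I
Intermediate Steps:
v(h, x) = 5*h (v(h, x) = (4 + 1)*(0 + h) = 5*h)
N = 25 (N = -7 + ((24 - 27) + 5*7) = -7 + (-3 + 35) = -7 + 32 = 25)
N*(√(18 - 23) - 126) = 25*(√(18 - 23) - 126) = 25*(√(-5) - 126) = 25*(I*√5 - 126) = 25*(-126 + I*√5) = -3150 + 25*I*√5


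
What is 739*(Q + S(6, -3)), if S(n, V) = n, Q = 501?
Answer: 374673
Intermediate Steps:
739*(Q + S(6, -3)) = 739*(501 + 6) = 739*507 = 374673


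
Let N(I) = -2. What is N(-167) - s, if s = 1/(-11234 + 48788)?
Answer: -75109/37554 ≈ -2.0000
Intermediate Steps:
s = 1/37554 ≈ 2.6628e-5
N(-167) - s = -2 - 1*1/37554 = -2 - 1/37554 = -75109/37554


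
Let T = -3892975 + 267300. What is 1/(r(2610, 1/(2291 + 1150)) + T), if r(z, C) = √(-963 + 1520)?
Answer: -3625675/13145519205068 - √557/13145519205068 ≈ -2.7581e-7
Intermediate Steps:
T = -3625675
r(z, C) = √557
1/(r(2610, 1/(2291 + 1150)) + T) = 1/(√557 - 3625675) = 1/(-3625675 + √557)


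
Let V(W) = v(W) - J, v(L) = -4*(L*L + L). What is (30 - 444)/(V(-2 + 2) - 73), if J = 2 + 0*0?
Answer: 138/25 ≈ 5.5200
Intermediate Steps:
v(L) = -4*L - 4*L² (v(L) = -4*(L² + L) = -4*(L + L²) = -4*L - 4*L²)
J = 2 (J = 2 + 0 = 2)
V(W) = -2 - 4*W*(1 + W) (V(W) = -4*W*(1 + W) - 1*2 = -4*W*(1 + W) - 2 = -2 - 4*W*(1 + W))
(30 - 444)/(V(-2 + 2) - 73) = (30 - 444)/((-2 - 4*(-2 + 2)*(1 + (-2 + 2))) - 73) = -414/((-2 - 4*0*(1 + 0)) - 73) = -414/((-2 - 4*0*1) - 73) = -414/((-2 + 0) - 73) = -414/(-2 - 73) = -414/(-75) = -414*(-1/75) = 138/25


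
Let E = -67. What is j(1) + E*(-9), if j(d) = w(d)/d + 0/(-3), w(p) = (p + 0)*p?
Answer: 604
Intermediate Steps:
w(p) = p² (w(p) = p*p = p²)
j(d) = d (j(d) = d²/d + 0/(-3) = d + 0*(-⅓) = d + 0 = d)
j(1) + E*(-9) = 1 - 67*(-9) = 1 + 603 = 604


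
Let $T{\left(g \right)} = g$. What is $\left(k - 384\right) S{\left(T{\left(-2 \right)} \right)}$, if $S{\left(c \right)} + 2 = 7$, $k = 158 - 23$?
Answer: $-1245$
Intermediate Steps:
$k = 135$ ($k = 158 - 23 = 135$)
$S{\left(c \right)} = 5$ ($S{\left(c \right)} = -2 + 7 = 5$)
$\left(k - 384\right) S{\left(T{\left(-2 \right)} \right)} = \left(135 - 384\right) 5 = \left(-249\right) 5 = -1245$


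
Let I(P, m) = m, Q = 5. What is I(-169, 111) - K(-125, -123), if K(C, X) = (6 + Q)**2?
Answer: -10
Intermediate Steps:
K(C, X) = 121 (K(C, X) = (6 + 5)**2 = 11**2 = 121)
I(-169, 111) - K(-125, -123) = 111 - 1*121 = 111 - 121 = -10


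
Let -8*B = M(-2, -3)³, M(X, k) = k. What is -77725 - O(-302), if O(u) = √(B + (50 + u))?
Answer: -77725 - 3*I*√442/4 ≈ -77725.0 - 15.768*I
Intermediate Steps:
B = 27/8 (B = -⅛*(-3)³ = -⅛*(-27) = 27/8 ≈ 3.3750)
O(u) = √(427/8 + u) (O(u) = √(27/8 + (50 + u)) = √(427/8 + u))
-77725 - O(-302) = -77725 - √(854 + 16*(-302))/4 = -77725 - √(854 - 4832)/4 = -77725 - √(-3978)/4 = -77725 - 3*I*√442/4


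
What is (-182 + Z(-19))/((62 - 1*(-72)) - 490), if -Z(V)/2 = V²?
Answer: 226/89 ≈ 2.5393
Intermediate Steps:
Z(V) = -2*V²
(-182 + Z(-19))/((62 - 1*(-72)) - 490) = (-182 - 2*(-19)²)/((62 - 1*(-72)) - 490) = (-182 - 2*361)/((62 + 72) - 490) = (-182 - 722)/(134 - 490) = -904/(-356) = -904*(-1/356) = 226/89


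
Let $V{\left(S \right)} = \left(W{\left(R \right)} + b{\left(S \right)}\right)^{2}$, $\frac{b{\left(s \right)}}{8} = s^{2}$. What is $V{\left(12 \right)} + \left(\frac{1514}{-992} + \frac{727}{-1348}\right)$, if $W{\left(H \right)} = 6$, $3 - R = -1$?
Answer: $\frac{224144469271}{167152} \approx 1.341 \cdot 10^{6}$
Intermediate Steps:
$R = 4$ ($R = 3 - -1 = 3 + 1 = 4$)
$b{\left(s \right)} = 8 s^{2}$
$V{\left(S \right)} = \left(6 + 8 S^{2}\right)^{2}$
$V{\left(12 \right)} + \left(\frac{1514}{-992} + \frac{727}{-1348}\right) = 4 \left(3 + 4 \cdot 12^{2}\right)^{2} + \left(\frac{1514}{-992} + \frac{727}{-1348}\right) = 4 \left(3 + 4 \cdot 144\right)^{2} + \left(1514 \left(- \frac{1}{992}\right) + 727 \left(- \frac{1}{1348}\right)\right) = 4 \left(3 + 576\right)^{2} - \frac{345257}{167152} = 4 \cdot 579^{2} - \frac{345257}{167152} = 4 \cdot 335241 - \frac{345257}{167152} = 1340964 - \frac{345257}{167152} = \frac{224144469271}{167152}$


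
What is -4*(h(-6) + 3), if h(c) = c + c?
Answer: 36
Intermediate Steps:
h(c) = 2*c
-4*(h(-6) + 3) = -4*(2*(-6) + 3) = -4*(-12 + 3) = -4*(-9) = 36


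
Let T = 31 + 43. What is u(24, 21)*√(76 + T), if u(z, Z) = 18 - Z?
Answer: -15*√6 ≈ -36.742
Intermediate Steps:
T = 74
u(24, 21)*√(76 + T) = (18 - 1*21)*√(76 + 74) = (18 - 21)*√150 = -15*√6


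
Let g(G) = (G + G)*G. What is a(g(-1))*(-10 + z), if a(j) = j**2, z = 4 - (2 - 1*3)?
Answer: -20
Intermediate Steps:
z = 5 (z = 4 - (2 - 3) = 4 - 1*(-1) = 4 + 1 = 5)
g(G) = 2*G**2 (g(G) = (2*G)*G = 2*G**2)
a(g(-1))*(-10 + z) = (2*(-1)**2)**2*(-10 + 5) = (2*1)**2*(-5) = 2**2*(-5) = 4*(-5) = -20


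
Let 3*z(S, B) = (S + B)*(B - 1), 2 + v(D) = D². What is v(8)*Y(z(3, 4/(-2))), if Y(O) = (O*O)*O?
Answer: -62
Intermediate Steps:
v(D) = -2 + D²
z(S, B) = (-1 + B)*(B + S)/3 (z(S, B) = ((S + B)*(B - 1))/3 = ((B + S)*(-1 + B))/3 = ((-1 + B)*(B + S))/3 = (-1 + B)*(B + S)/3)
Y(O) = O³ (Y(O) = O²*O = O³)
v(8)*Y(z(3, 4/(-2))) = (-2 + 8²)*(-4/(3*(-2)) - ⅓*3 + (4/(-2))²/3 + (⅓)*(4/(-2))*3)³ = (-2 + 64)*(-4*(-1)/(3*2) - 1 + (4*(-½))²/3 + (⅓)*(4*(-½))*3)³ = 62*(-⅓*(-2) - 1 + (⅓)*(-2)² + (⅓)*(-2)*3)³ = 62*(⅔ - 1 + (⅓)*4 - 2)³ = 62*(⅔ - 1 + 4/3 - 2)³ = 62*(-1)³ = 62*(-1) = -62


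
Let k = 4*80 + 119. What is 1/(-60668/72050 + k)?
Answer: 36025/15784641 ≈ 0.0022823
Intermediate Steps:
k = 439 (k = 320 + 119 = 439)
1/(-60668/72050 + k) = 1/(-60668/72050 + 439) = 1/(-60668*1/72050 + 439) = 1/(-30334/36025 + 439) = 1/(15784641/36025) = 36025/15784641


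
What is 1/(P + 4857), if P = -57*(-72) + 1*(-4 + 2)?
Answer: 1/8959 ≈ 0.00011162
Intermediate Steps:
P = 4102 (P = 4104 + 1*(-2) = 4104 - 2 = 4102)
1/(P + 4857) = 1/(4102 + 4857) = 1/8959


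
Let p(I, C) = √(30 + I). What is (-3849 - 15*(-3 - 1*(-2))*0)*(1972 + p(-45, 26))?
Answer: -7590228 - 3849*I*√15 ≈ -7.5902e+6 - 14907.0*I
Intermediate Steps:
(-3849 - 15*(-3 - 1*(-2))*0)*(1972 + p(-45, 26)) = (-3849 - 15*(-3 - 1*(-2))*0)*(1972 + √(30 - 45)) = (-3849 - 15*(-3 + 2)*0)*(1972 + √(-15)) = (-3849 - 15*(-1)*0)*(1972 + I*√15) = (-3849 + 15*0)*(1972 + I*√15) = (-3849 + 0)*(1972 + I*√15) = -3849*(1972 + I*√15) = -7590228 - 3849*I*√15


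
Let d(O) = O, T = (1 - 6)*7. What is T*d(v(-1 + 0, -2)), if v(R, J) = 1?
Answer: -35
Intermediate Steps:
T = -35 (T = -5*7 = -35)
T*d(v(-1 + 0, -2)) = -35*1 = -35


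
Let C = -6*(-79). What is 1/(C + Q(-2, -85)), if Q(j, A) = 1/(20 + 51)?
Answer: 71/33655 ≈ 0.0021096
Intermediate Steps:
Q(j, A) = 1/71
C = 474
1/(C + Q(-2, -85)) = 1/(474 + 1/71) = 1/(33655/71) = 71/33655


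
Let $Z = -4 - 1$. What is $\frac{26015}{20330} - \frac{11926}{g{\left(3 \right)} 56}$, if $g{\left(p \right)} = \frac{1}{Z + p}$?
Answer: $\frac{6079600}{14231} \approx 427.21$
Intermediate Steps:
$Z = -5$ ($Z = -4 - 1 = -5$)
$g{\left(p \right)} = \frac{1}{-5 + p}$
$\frac{26015}{20330} - \frac{11926}{g{\left(3 \right)} 56} = \frac{26015}{20330} - \frac{11926}{\frac{1}{-5 + 3} \cdot 56} = 26015 \cdot \frac{1}{20330} - \frac{11926}{\frac{1}{-2} \cdot 56} = \frac{5203}{4066} - \frac{11926}{\left(- \frac{1}{2}\right) 56} = \frac{5203}{4066} - \frac{11926}{-28} = \frac{5203}{4066} - - \frac{5963}{14} = \frac{5203}{4066} + \frac{5963}{14} = \frac{6079600}{14231}$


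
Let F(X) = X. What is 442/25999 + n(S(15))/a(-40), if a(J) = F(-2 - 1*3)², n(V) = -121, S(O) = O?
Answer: -3134829/649975 ≈ -4.8230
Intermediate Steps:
a(J) = 25 (a(J) = (-2 - 1*3)² = (-2 - 3)² = (-5)² = 25)
442/25999 + n(S(15))/a(-40) = 442/25999 - 121/25 = -3134829/649975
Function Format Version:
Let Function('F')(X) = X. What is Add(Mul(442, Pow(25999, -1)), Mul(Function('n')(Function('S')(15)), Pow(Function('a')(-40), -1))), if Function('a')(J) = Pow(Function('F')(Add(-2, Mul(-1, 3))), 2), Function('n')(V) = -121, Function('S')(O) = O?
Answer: Rational(-3134829, 649975) ≈ -4.8230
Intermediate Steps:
Function('a')(J) = 25 (Function('a')(J) = Pow(Add(-2, Mul(-1, 3)), 2) = Pow(Add(-2, -3), 2) = Pow(-5, 2) = 25)
Add(Mul(442, Pow(25999, -1)), Mul(Function('n')(Function('S')(15)), Pow(Function('a')(-40), -1))) = Add(Mul(442, Pow(25999, -1)), Mul(-121, Pow(25, -1))) = Add(Mul(442, Rational(1, 25999)), Mul(-121, Rational(1, 25))) = Add(Rational(442, 25999), Rational(-121, 25)) = Rational(-3134829, 649975)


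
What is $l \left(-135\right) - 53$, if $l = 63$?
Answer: $-8558$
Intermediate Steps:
$l \left(-135\right) - 53 = 63 \left(-135\right) - 53 = -8505 - 53 = -8558$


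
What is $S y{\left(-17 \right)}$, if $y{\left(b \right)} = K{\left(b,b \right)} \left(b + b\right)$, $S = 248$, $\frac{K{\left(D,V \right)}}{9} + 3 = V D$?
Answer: $-21703968$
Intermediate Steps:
$K{\left(D,V \right)} = -27 + 9 D V$ ($K{\left(D,V \right)} = -27 + 9 V D = -27 + 9 D V$)
$y{\left(b \right)} = 2 b \left(-27 + 9 b^{2}\right)$ ($y{\left(b \right)} = \left(-27 + 9 b b\right) \left(b + b\right) = \left(-27 + 9 b^{2}\right) 2 b = 2 b \left(-27 + 9 b^{2}\right)$)
$S y{\left(-17 \right)} = 248 \cdot 18 \left(-17\right) \left(-3 + \left(-17\right)^{2}\right) = 248 \cdot 18 \left(-17\right) \left(-3 + 289\right) = 248 \cdot 18 \left(-17\right) 286 = 248 \left(-87516\right) = -21703968$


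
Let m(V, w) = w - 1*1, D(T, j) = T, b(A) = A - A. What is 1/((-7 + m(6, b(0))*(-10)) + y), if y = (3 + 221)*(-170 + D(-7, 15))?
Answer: -1/39645 ≈ -2.5224e-5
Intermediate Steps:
b(A) = 0
m(V, w) = -1 + w (m(V, w) = w - 1 = -1 + w)
y = -39648 (y = (3 + 221)*(-170 - 7) = 224*(-177) = -39648)
1/((-7 + m(6, b(0))*(-10)) + y) = 1/((-7 + (-1 + 0)*(-10)) - 39648) = 1/((-7 - 1*(-10)) - 39648) = 1/((-7 + 10) - 39648) = 1/(3 - 39648) = 1/(-39645) = -1/39645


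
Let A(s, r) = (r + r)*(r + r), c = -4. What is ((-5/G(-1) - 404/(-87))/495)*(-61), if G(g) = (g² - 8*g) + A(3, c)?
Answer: -1772477/3143745 ≈ -0.56381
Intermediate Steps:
A(s, r) = 4*r² (A(s, r) = (2*r)*(2*r) = 4*r²)
G(g) = 64 + g² - 8*g (G(g) = (g² - 8*g) + 4*(-4)² = (g² - 8*g) + 4*16 = (g² - 8*g) + 64 = 64 + g² - 8*g)
((-5/G(-1) - 404/(-87))/495)*(-61) = ((-5/(64 + (-1)² - 8*(-1)) - 404/(-87))/495)*(-61) = ((-5/(64 + 1 + 8) - 404*(-1/87))*(1/495))*(-61) = ((-5/73 + 404/87)*(1/495))*(-61) = ((29057/6351)*(1/495))*(-61) = (29057/3143745)*(-61) = -1772477/3143745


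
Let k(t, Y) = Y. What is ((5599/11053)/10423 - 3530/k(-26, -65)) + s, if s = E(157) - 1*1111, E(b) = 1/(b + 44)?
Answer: -318096432700769/301031759847 ≈ -1056.7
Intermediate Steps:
E(b) = 1/(44 + b)
s = -223310/201 (s = 1/(44 + 157) - 1*1111 = 1/201 - 1111 = -223310/201 ≈ -1111.0)
((5599/11053)/10423 - 3530/k(-26, -65)) + s = ((5599/11053)/10423 - 3530/(-65)) - 223310/201 = ((5599*(1/11053))*(1/10423) - 3530*(-1/65)) - 223310/201 = ((5599/11053)*(1/10423) + 706/13) - 223310/201 = (5599/115205419 + 706/13) - 223310/201 = 81335098601/1497670447 - 223310/201 = -318096432700769/301031759847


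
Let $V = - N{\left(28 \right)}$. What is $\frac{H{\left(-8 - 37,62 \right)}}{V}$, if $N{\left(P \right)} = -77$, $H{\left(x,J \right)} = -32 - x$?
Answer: $\frac{13}{77} \approx 0.16883$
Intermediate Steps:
$V = 77$ ($V = \left(-1\right) \left(-77\right) = 77$)
$\frac{H{\left(-8 - 37,62 \right)}}{V} = \frac{-32 - \left(-8 - 37\right)}{77} = \left(-32 - -45\right) \frac{1}{77} = \left(-32 + 45\right) \frac{1}{77} = 13 \cdot \frac{1}{77} = \frac{13}{77}$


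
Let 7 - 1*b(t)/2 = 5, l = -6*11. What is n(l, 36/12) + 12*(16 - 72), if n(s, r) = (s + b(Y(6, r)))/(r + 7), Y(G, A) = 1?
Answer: -3391/5 ≈ -678.20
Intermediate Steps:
l = -66
b(t) = 4 (b(t) = 14 - 2*5 = 14 - 10 = 4)
n(s, r) = (4 + s)/(7 + r) (n(s, r) = (s + 4)/(r + 7) = (4 + s)/(7 + r))
n(l, 36/12) + 12*(16 - 72) = (4 - 66)/(7 + 36/12) + 12*(16 - 72) = -62/(7 + 36*(1/12)) + 12*(-56) = -62/(7 + 3) - 672 = -62/10 - 672 = (⅒)*(-62) - 672 = -31/5 - 672 = -3391/5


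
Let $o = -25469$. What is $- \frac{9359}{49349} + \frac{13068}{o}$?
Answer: $- \frac{883257103}{1256869681} \approx -0.70274$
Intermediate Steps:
$- \frac{9359}{49349} + \frac{13068}{o} = - \frac{9359}{49349} + \frac{13068}{-25469} = \left(-9359\right) \frac{1}{49349} + 13068 \left(- \frac{1}{25469}\right) = - \frac{9359}{49349} - \frac{13068}{25469} = - \frac{883257103}{1256869681}$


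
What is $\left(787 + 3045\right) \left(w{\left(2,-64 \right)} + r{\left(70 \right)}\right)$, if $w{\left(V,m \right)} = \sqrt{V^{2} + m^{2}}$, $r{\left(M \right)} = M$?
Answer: $268240 + 38320 \sqrt{41} \approx 5.1361 \cdot 10^{5}$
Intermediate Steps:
$\left(787 + 3045\right) \left(w{\left(2,-64 \right)} + r{\left(70 \right)}\right) = \left(787 + 3045\right) \left(\sqrt{2^{2} + \left(-64\right)^{2}} + 70\right) = 3832 \left(\sqrt{4 + 4096} + 70\right) = 3832 \left(\sqrt{4100} + 70\right) = 3832 \left(10 \sqrt{41} + 70\right) = 3832 \left(70 + 10 \sqrt{41}\right) = 268240 + 38320 \sqrt{41}$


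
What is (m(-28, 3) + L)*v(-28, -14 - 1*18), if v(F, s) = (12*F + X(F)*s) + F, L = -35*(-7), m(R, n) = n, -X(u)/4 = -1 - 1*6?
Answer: -312480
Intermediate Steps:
X(u) = 28 (X(u) = -4*(-1 - 1*6) = -4*(-1 - 6) = -4*(-7) = 28)
L = 245
v(F, s) = 13*F + 28*s (v(F, s) = (12*F + 28*s) + F = 13*F + 28*s)
(m(-28, 3) + L)*v(-28, -14 - 1*18) = (3 + 245)*(13*(-28) + 28*(-14 - 1*18)) = 248*(-364 + 28*(-14 - 18)) = 248*(-364 + 28*(-32)) = 248*(-364 - 896) = 248*(-1260) = -312480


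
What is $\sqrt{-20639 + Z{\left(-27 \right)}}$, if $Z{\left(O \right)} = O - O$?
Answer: $i \sqrt{20639} \approx 143.66 i$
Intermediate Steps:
$Z{\left(O \right)} = 0$
$\sqrt{-20639 + Z{\left(-27 \right)}} = \sqrt{-20639 + 0} = \sqrt{-20639} = i \sqrt{20639}$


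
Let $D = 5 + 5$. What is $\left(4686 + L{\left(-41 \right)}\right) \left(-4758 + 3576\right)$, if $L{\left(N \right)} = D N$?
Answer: $-5054232$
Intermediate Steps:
$D = 10$
$L{\left(N \right)} = 10 N$
$\left(4686 + L{\left(-41 \right)}\right) \left(-4758 + 3576\right) = \left(4686 + 10 \left(-41\right)\right) \left(-4758 + 3576\right) = \left(4686 - 410\right) \left(-1182\right) = 4276 \left(-1182\right) = -5054232$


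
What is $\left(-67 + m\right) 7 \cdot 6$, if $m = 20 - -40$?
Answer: $-294$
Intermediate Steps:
$m = 60$ ($m = 20 + 40 = 60$)
$\left(-67 + m\right) 7 \cdot 6 = \left(-67 + 60\right) 7 \cdot 6 = \left(-7\right) 42 = -294$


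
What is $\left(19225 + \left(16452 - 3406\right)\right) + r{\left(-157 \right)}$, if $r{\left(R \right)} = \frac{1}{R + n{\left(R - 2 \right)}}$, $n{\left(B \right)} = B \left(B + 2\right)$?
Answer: $\frac{800514427}{24806} \approx 32271.0$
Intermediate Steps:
$n{\left(B \right)} = B \left(2 + B\right)$
$r{\left(R \right)} = \frac{1}{R + R \left(-2 + R\right)}$ ($r{\left(R \right)} = \frac{1}{R + \left(R - 2\right) \left(2 + \left(R - 2\right)\right)} = \frac{1}{R + \left(-2 + R\right) \left(2 + \left(-2 + R\right)\right)} = \frac{1}{R + \left(-2 + R\right) R} = \frac{1}{R + R \left(-2 + R\right)}$)
$\left(19225 + \left(16452 - 3406\right)\right) + r{\left(-157 \right)} = \left(19225 + \left(16452 - 3406\right)\right) + \frac{1}{\left(-157\right) \left(-1 - 157\right)} = \left(19225 + \left(16452 - 3406\right)\right) - \frac{1}{157 \left(-158\right)} = \left(19225 + 13046\right) - - \frac{1}{24806} = 32271 + \frac{1}{24806} = \frac{800514427}{24806}$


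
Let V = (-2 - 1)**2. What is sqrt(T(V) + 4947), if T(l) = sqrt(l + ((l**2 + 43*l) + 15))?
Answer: sqrt(4947 + 2*sqrt(123)) ≈ 70.492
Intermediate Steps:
V = 9 (V = (-3)**2 = 9)
T(l) = sqrt(15 + l**2 + 44*l) (T(l) = sqrt(l + (15 + l**2 + 43*l)) = sqrt(15 + l**2 + 44*l))
sqrt(T(V) + 4947) = sqrt(sqrt(15 + 9**2 + 44*9) + 4947) = sqrt(sqrt(15 + 81 + 396) + 4947) = sqrt(sqrt(492) + 4947) = sqrt(2*sqrt(123) + 4947) = sqrt(4947 + 2*sqrt(123))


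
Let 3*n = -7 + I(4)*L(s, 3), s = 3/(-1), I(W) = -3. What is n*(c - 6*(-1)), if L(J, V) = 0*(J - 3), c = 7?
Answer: -91/3 ≈ -30.333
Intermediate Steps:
s = -3 (s = 3*(-1) = -3)
L(J, V) = 0 (L(J, V) = 0*(-3 + J) = 0)
n = -7/3 (n = (-7 - 3*0)/3 = (-7 + 0)/3 = (⅓)*(-7) = -7/3 ≈ -2.3333)
n*(c - 6*(-1)) = -7*(7 - 6*(-1))/3 = -7*(7 + 6)/3 = -7/3*13 = -91/3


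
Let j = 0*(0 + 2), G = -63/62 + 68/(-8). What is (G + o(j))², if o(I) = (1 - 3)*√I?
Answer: 87025/961 ≈ 90.557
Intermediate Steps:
G = -295/31 (G = -63*1/62 + 68*(-⅛) = -63/62 - 17/2 = -295/31 ≈ -9.5161)
j = 0 (j = 0*2 = 0)
o(I) = -2*√I
(G + o(j))² = (-295/31 - 2*√0)² = (-295/31 - 2*0)² = (-295/31 + 0)² = (-295/31)² = 87025/961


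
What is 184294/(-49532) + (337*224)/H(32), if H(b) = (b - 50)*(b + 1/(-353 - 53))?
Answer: -390289504117/2895615954 ≈ -134.79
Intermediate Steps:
H(b) = (-50 + b)*(-1/406 + b) (H(b) = (-50 + b)*(b + 1/(-406)) = (-50 + b)*(b - 1/406) = (-50 + b)*(-1/406 + b))
184294/(-49532) + (337*224)/H(32) = 184294/(-49532) + (337*224)/(25/203 + 32**2 - 20301/406*32) = 184294*(-1/49532) + 75488/(25/203 + 1024 - 324816/203) = -92147/24766 + 75488/(-116919/203) = -92147/24766 + 75488*(-203/116919) = -92147/24766 - 15324064/116919 = -390289504117/2895615954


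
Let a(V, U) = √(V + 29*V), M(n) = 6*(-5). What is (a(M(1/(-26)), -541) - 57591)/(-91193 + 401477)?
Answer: -2133/11492 + 5*I/51714 ≈ -0.18561 + 9.6686e-5*I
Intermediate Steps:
M(n) = -30
a(V, U) = √30*√V (a(V, U) = √(30*V) = √30*√V)
(a(M(1/(-26)), -541) - 57591)/(-91193 + 401477) = (√30*√(-30) - 57591)/(-91193 + 401477) = (√30*(I*√30) - 57591)/310284 = (30*I - 57591)*(1/310284) = (-57591 + 30*I)*(1/310284) = -2133/11492 + 5*I/51714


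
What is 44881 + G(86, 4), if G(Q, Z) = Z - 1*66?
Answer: 44819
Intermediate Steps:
G(Q, Z) = -66 + Z (G(Q, Z) = Z - 66 = -66 + Z)
44881 + G(86, 4) = 44881 + (-66 + 4) = 44881 - 62 = 44819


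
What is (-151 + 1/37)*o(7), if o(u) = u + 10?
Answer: -94962/37 ≈ -2566.5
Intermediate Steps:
o(u) = 10 + u
(-151 + 1/37)*o(7) = (-151 + 1/37)*(10 + 7) = (-151 + 1/37)*17 = -5586/37*17 = -94962/37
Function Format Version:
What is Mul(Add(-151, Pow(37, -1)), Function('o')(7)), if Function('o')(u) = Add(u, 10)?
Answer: Rational(-94962, 37) ≈ -2566.5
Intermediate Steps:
Function('o')(u) = Add(10, u)
Mul(Add(-151, Pow(37, -1)), Function('o')(7)) = Mul(Add(-151, Pow(37, -1)), Add(10, 7)) = Mul(Add(-151, Rational(1, 37)), 17) = Mul(Rational(-5586, 37), 17) = Rational(-94962, 37)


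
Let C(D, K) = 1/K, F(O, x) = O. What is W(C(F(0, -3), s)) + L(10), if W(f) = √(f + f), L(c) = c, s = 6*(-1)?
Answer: 10 + I*√3/3 ≈ 10.0 + 0.57735*I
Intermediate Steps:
s = -6
W(f) = √2*√f (W(f) = √(2*f) = √2*√f)
W(C(F(0, -3), s)) + L(10) = √2*√(1/(-6)) + 10 = √2*√(-⅙) + 10 = √2*(I*√6/6) + 10 = I*√3/3 + 10 = 10 + I*√3/3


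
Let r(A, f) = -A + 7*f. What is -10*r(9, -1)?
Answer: 160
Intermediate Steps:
-10*r(9, -1) = -10*(-1*9 + 7*(-1)) = -10*(-9 - 7) = -10*(-16) = -1*(-160) = 160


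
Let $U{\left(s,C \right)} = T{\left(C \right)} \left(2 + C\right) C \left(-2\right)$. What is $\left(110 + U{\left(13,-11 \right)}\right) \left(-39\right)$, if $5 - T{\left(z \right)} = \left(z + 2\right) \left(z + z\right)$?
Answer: $-1494636$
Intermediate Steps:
$T{\left(z \right)} = 5 - 2 z \left(2 + z\right)$ ($T{\left(z \right)} = 5 - \left(z + 2\right) \left(z + z\right) = 5 - \left(2 + z\right) 2 z = 5 - 2 z \left(2 + z\right)$)
$U{\left(s,C \right)} = - 2 C \left(2 + C\right) \left(5 - 4 C - 2 C^{2}\right)$ ($U{\left(s,C \right)} = \left(5 - 4 C - 2 C^{2}\right) \left(2 + C\right) C \left(-2\right) = \left(2 + C\right) \left(5 - 4 C - 2 C^{2}\right) C \left(-2\right) = C \left(2 + C\right) \left(5 - 4 C - 2 C^{2}\right) \left(-2\right) = - 2 C \left(2 + C\right) \left(5 - 4 C - 2 C^{2}\right)$)
$\left(110 + U{\left(13,-11 \right)}\right) \left(-39\right) = \left(110 + 2 \left(-11\right) \left(2 - 11\right) \left(-5 + 2 \left(-11\right)^{2} + 4 \left(-11\right)\right)\right) \left(-39\right) = \left(110 + 2 \left(-11\right) \left(-9\right) \left(-5 + 2 \cdot 121 - 44\right)\right) \left(-39\right) = \left(110 + 2 \left(-11\right) \left(-9\right) \left(-5 + 242 - 44\right)\right) \left(-39\right) = \left(110 + 2 \left(-11\right) \left(-9\right) 193\right) \left(-39\right) = \left(110 + 38214\right) \left(-39\right) = 38324 \left(-39\right) = -1494636$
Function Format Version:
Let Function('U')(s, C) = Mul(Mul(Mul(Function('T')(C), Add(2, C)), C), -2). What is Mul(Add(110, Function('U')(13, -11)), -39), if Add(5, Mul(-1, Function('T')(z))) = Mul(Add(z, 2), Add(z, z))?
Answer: -1494636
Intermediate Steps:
Function('T')(z) = Add(5, Mul(-2, z, Add(2, z))) (Function('T')(z) = Add(5, Mul(-1, Mul(Add(z, 2), Add(z, z)))) = Add(5, Mul(-1, Mul(Add(2, z), Mul(2, z)))) = Add(5, Mul(-1, Mul(2, z, Add(2, z)))) = Add(5, Mul(-2, z, Add(2, z))))
Function('U')(s, C) = Mul(-2, C, Add(2, C), Add(5, Mul(-4, C), Mul(-2, Pow(C, 2)))) (Function('U')(s, C) = Mul(Mul(Mul(Add(5, Mul(-4, C), Mul(-2, Pow(C, 2))), Add(2, C)), C), -2) = Mul(Mul(Mul(Add(2, C), Add(5, Mul(-4, C), Mul(-2, Pow(C, 2)))), C), -2) = Mul(Mul(C, Add(2, C), Add(5, Mul(-4, C), Mul(-2, Pow(C, 2)))), -2) = Mul(-2, C, Add(2, C), Add(5, Mul(-4, C), Mul(-2, Pow(C, 2)))))
Mul(Add(110, Function('U')(13, -11)), -39) = Mul(Add(110, Mul(2, -11, Add(2, -11), Add(-5, Mul(2, Pow(-11, 2)), Mul(4, -11)))), -39) = Mul(Add(110, Mul(2, -11, -9, Add(-5, Mul(2, 121), -44))), -39) = Mul(Add(110, Mul(2, -11, -9, Add(-5, 242, -44))), -39) = Mul(Add(110, Mul(2, -11, -9, 193)), -39) = Mul(Add(110, 38214), -39) = Mul(38324, -39) = -1494636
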